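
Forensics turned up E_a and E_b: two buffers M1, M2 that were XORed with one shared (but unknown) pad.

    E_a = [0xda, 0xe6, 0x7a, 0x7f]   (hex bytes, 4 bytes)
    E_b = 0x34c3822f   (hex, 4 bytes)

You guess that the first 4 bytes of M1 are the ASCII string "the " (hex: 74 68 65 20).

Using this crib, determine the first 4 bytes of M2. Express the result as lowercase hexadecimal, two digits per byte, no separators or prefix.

First, E_a ⊕ E_b = (M1 ⊕ K) ⊕ (M2 ⊕ K) = M1 ⊕ M2, so the key drops out. Then M2 = (M1 ⊕ M2) ⊕ M1 over the first 4 bytes.
byte 0: (da ⊕ 34) ⊕ 74 = ee ⊕ 74 = 9a
byte 1: (e6 ⊕ c3) ⊕ 68 = 25 ⊕ 68 = 4d
byte 2: (7a ⊕ 82) ⊕ 65 = f8 ⊕ 65 = 9d
byte 3: (7f ⊕ 2f) ⊕ 20 = 50 ⊕ 20 = 70

9a4d9d70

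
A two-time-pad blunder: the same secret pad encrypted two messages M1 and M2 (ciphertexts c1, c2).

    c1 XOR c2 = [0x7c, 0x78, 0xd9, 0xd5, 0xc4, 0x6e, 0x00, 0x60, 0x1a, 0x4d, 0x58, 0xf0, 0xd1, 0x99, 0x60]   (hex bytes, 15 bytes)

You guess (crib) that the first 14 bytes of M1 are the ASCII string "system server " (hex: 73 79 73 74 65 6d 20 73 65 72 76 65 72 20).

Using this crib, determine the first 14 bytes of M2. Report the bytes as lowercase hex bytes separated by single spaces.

Since c1 ⊕ c2 = M1 ⊕ M2, XORing with the guessed M1 bytes yields the corresponding M2 bytes: M2 = (c1 ⊕ c2) ⊕ M1.
7c xor 73 = 0f
78 xor 79 = 01
d9 xor 73 = aa
d5 xor 74 = a1
c4 xor 65 = a1
6e xor 6d = 03
00 xor 20 = 20
60 xor 73 = 13
1a xor 65 = 7f
4d xor 72 = 3f
58 xor 76 = 2e
f0 xor 65 = 95
d1 xor 72 = a3
99 xor 20 = b9

0f 01 aa a1 a1 03 20 13 7f 3f 2e 95 a3 b9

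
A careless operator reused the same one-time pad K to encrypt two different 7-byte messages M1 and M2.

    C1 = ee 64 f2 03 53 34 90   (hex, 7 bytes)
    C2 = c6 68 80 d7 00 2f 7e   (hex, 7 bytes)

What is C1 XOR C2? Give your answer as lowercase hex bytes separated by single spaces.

28 0c 72 d4 53 1b ee

C1 ⊕ C2 = (M1 ⊕ K) ⊕ (M2 ⊕ K) = M1 ⊕ M2 — the shared key cancels under XOR.
ee xor c6 = 28
64 xor 68 = 0c
f2 xor 80 = 72
03 xor d7 = d4
53 xor 00 = 53
34 xor 2f = 1b
90 xor 7e = ee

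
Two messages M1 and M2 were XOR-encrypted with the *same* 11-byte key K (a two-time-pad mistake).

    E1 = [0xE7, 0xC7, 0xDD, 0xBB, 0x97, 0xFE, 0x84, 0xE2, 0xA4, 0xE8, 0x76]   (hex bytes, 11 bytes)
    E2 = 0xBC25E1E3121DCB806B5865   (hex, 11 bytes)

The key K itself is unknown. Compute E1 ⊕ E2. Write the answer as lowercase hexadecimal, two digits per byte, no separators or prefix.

E1 ⊕ E2 = (M1 ⊕ K) ⊕ (M2 ⊕ K) = M1 ⊕ M2 — the shared key cancels under XOR.
byte 0: e7 ^ bc = 5b
byte 1: c7 ^ 25 = e2
byte 2: dd ^ e1 = 3c
byte 3: bb ^ e3 = 58
byte 4: 97 ^ 12 = 85
byte 5: fe ^ 1d = e3
byte 6: 84 ^ cb = 4f
byte 7: e2 ^ 80 = 62
byte 8: a4 ^ 6b = cf
byte 9: e8 ^ 58 = b0
byte 10: 76 ^ 65 = 13

5be23c5885e34f62cfb013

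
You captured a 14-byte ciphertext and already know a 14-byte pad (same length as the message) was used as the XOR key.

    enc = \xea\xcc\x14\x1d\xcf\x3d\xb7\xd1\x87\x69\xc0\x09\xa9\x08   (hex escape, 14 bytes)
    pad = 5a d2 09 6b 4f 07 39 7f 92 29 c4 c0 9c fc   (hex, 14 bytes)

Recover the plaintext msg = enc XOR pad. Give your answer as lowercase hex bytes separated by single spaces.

XOR is its own inverse, so applying the key byte-wise gives the result directly.
ea ⊕ 5a = b0
cc ⊕ d2 = 1e
14 ⊕ 09 = 1d
1d ⊕ 6b = 76
cf ⊕ 4f = 80
3d ⊕ 07 = 3a
b7 ⊕ 39 = 8e
d1 ⊕ 7f = ae
87 ⊕ 92 = 15
69 ⊕ 29 = 40
c0 ⊕ c4 = 04
09 ⊕ c0 = c9
a9 ⊕ 9c = 35
08 ⊕ fc = f4

b0 1e 1d 76 80 3a 8e ae 15 40 04 c9 35 f4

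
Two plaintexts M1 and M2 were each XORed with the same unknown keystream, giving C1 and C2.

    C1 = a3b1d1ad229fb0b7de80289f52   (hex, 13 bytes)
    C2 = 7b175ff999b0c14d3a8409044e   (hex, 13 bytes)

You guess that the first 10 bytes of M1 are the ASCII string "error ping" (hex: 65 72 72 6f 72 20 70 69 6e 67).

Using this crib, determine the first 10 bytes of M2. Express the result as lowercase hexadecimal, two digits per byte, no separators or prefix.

bdd4fc3bc90f01938a63

First, C1 ⊕ C2 = (M1 ⊕ K) ⊕ (M2 ⊕ K) = M1 ⊕ M2, so the key drops out. Then M2 = (M1 ⊕ M2) ⊕ M1 over the first 10 bytes.
byte 0: (a3 XOR 7b) XOR 65 = d8 XOR 65 = bd
byte 1: (b1 XOR 17) XOR 72 = a6 XOR 72 = d4
byte 2: (d1 XOR 5f) XOR 72 = 8e XOR 72 = fc
byte 3: (ad XOR f9) XOR 6f = 54 XOR 6f = 3b
byte 4: (22 XOR 99) XOR 72 = bb XOR 72 = c9
byte 5: (9f XOR b0) XOR 20 = 2f XOR 20 = 0f
byte 6: (b0 XOR c1) XOR 70 = 71 XOR 70 = 01
byte 7: (b7 XOR 4d) XOR 69 = fa XOR 69 = 93
byte 8: (de XOR 3a) XOR 6e = e4 XOR 6e = 8a
byte 9: (80 XOR 84) XOR 67 = 04 XOR 67 = 63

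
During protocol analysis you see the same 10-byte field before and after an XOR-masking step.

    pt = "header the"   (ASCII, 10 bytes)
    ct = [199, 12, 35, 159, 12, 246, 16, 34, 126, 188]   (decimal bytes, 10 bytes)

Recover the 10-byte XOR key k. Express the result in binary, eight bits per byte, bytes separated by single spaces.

10101111 01101001 01000010 11111011 01101001 10000100 00110000 01010110 00010110 11011001

Since ct = pt ⊕ k, XORing both sides with pt gives k = pt ⊕ ct.
68 ⊕ c7 = af
65 ⊕ 0c = 69
61 ⊕ 23 = 42
64 ⊕ 9f = fb
65 ⊕ 0c = 69
72 ⊕ f6 = 84
20 ⊕ 10 = 30
74 ⊕ 22 = 56
68 ⊕ 7e = 16
65 ⊕ bc = d9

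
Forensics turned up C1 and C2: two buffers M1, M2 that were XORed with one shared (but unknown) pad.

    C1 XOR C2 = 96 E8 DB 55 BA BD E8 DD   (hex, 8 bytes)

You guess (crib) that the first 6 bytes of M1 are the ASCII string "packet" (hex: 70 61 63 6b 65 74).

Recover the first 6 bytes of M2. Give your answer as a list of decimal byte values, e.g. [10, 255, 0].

Since C1 ⊕ C2 = M1 ⊕ M2, XORing with the guessed M1 bytes yields the corresponding M2 bytes: M2 = (C1 ⊕ C2) ⊕ M1.
byte 0: 150 ^ 112 = 230
byte 1: 232 ^  97 = 137
byte 2: 219 ^  99 = 184
byte 3:  85 ^ 107 =  62
byte 4: 186 ^ 101 = 223
byte 5: 189 ^ 116 = 201

[230, 137, 184, 62, 223, 201]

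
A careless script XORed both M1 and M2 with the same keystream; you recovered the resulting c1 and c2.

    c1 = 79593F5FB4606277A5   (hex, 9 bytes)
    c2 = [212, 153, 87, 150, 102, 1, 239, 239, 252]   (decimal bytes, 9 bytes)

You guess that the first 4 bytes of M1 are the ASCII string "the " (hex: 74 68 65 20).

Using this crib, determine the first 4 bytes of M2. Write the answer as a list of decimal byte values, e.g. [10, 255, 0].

First, c1 ⊕ c2 = (M1 ⊕ K) ⊕ (M2 ⊕ K) = M1 ⊕ M2, so the key drops out. Then M2 = (M1 ⊕ M2) ⊕ M1 over the first 4 bytes.
byte 0: (79 ⊕ d4) ⊕ 74 = ad ⊕ 74 = d9
byte 1: (59 ⊕ 99) ⊕ 68 = c0 ⊕ 68 = a8
byte 2: (3f ⊕ 57) ⊕ 65 = 68 ⊕ 65 = 0d
byte 3: (5f ⊕ 96) ⊕ 20 = c9 ⊕ 20 = e9

[217, 168, 13, 233]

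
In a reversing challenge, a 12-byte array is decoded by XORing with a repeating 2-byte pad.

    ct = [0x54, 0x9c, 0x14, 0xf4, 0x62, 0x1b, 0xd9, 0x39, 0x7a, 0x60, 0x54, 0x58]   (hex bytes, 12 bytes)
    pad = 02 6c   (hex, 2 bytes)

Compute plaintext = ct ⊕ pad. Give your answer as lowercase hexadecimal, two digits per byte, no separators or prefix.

The 2-byte key repeats, so the effective keystream is 02 6c 02 6c 02 6c 02 6c 02 6c 02 6c.
byte 0: 54 xor 02 = 56
byte 1: 9c xor 6c = f0
byte 2: 14 xor 02 = 16
byte 3: f4 xor 6c = 98
byte 4: 62 xor 02 = 60
byte 5: 1b xor 6c = 77
byte 6: d9 xor 02 = db
byte 7: 39 xor 6c = 55
byte 8: 7a xor 02 = 78
byte 9: 60 xor 6c = 0c
byte 10: 54 xor 02 = 56
byte 11: 58 xor 6c = 34

56f016986077db55780c5634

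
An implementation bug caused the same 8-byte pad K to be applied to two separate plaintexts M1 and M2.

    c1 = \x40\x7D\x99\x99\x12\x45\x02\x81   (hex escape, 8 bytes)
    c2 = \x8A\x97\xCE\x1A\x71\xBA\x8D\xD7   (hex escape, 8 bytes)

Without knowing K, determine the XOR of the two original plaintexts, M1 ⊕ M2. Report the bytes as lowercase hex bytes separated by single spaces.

c1 ⊕ c2 = (M1 ⊕ K) ⊕ (M2 ⊕ K) = M1 ⊕ M2 — the shared key cancels under XOR.
40 XOR 8a = ca
7d XOR 97 = ea
99 XOR ce = 57
99 XOR 1a = 83
12 XOR 71 = 63
45 XOR ba = ff
02 XOR 8d = 8f
81 XOR d7 = 56

ca ea 57 83 63 ff 8f 56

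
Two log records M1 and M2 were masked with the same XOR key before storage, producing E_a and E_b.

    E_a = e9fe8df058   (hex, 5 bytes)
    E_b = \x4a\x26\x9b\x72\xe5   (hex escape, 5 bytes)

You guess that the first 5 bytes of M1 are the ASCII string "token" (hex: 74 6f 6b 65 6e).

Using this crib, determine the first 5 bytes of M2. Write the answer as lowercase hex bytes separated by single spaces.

First, E_a ⊕ E_b = (M1 ⊕ K) ⊕ (M2 ⊕ K) = M1 ⊕ M2, so the key drops out. Then M2 = (M1 ⊕ M2) ⊕ M1 over the first 5 bytes.
byte 0: (e9 ^ 4a) ^ 74 = a3 ^ 74 = d7
byte 1: (fe ^ 26) ^ 6f = d8 ^ 6f = b7
byte 2: (8d ^ 9b) ^ 6b = 16 ^ 6b = 7d
byte 3: (f0 ^ 72) ^ 65 = 82 ^ 65 = e7
byte 4: (58 ^ e5) ^ 6e = bd ^ 6e = d3

d7 b7 7d e7 d3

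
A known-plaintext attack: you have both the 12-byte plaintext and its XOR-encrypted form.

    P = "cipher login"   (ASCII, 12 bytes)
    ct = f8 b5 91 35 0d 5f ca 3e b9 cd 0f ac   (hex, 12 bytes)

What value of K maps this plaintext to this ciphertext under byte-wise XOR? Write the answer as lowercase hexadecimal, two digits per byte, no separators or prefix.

Since ct = P ⊕ K, XORing both sides with P gives K = P ⊕ ct.
63 xor f8 = 9b
69 xor b5 = dc
70 xor 91 = e1
68 xor 35 = 5d
65 xor 0d = 68
72 xor 5f = 2d
20 xor ca = ea
6c xor 3e = 52
6f xor b9 = d6
67 xor cd = aa
69 xor 0f = 66
6e xor ac = c2

9bdce15d682dea52d6aa66c2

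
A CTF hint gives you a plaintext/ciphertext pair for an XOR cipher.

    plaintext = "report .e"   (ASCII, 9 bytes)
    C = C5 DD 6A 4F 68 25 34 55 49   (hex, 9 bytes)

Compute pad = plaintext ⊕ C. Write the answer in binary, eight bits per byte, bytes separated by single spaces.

10110111 10111000 00011010 00100000 00011010 01010001 00010100 01111011 00101100

Since C = plaintext ⊕ pad, XORing both sides with plaintext gives pad = plaintext ⊕ C.
114 xor 197 = 183
101 xor 221 = 184
112 xor 106 =  26
111 xor  79 =  32
114 xor 104 =  26
116 xor  37 =  81
 32 xor  52 =  20
 46 xor  85 = 123
101 xor  73 =  44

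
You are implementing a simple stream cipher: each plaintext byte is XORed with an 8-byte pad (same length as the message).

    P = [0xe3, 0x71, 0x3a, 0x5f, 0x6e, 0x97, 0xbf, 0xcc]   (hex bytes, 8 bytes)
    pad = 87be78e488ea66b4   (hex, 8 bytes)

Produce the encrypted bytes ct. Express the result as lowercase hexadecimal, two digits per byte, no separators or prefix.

11100011 xor 10000111 = 01100100
01110001 xor 10111110 = 11001111
00111010 xor 01111000 = 01000010
01011111 xor 11100100 = 10111011
01101110 xor 10001000 = 11100110
10010111 xor 11101010 = 01111101
10111111 xor 01100110 = 11011001
11001100 xor 10110100 = 01111000

64cf42bbe67dd978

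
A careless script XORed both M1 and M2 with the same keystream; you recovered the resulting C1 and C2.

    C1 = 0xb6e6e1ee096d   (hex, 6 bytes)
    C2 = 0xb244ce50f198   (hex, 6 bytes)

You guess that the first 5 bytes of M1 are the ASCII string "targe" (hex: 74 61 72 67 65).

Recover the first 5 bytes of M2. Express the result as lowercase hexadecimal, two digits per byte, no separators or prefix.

70c35dd99d

First, C1 ⊕ C2 = (M1 ⊕ K) ⊕ (M2 ⊕ K) = M1 ⊕ M2, so the key drops out. Then M2 = (M1 ⊕ M2) ⊕ M1 over the first 5 bytes.
byte 0: (b6 XOR b2) XOR 74 = 04 XOR 74 = 70
byte 1: (e6 XOR 44) XOR 61 = a2 XOR 61 = c3
byte 2: (e1 XOR ce) XOR 72 = 2f XOR 72 = 5d
byte 3: (ee XOR 50) XOR 67 = be XOR 67 = d9
byte 4: (09 XOR f1) XOR 65 = f8 XOR 65 = 9d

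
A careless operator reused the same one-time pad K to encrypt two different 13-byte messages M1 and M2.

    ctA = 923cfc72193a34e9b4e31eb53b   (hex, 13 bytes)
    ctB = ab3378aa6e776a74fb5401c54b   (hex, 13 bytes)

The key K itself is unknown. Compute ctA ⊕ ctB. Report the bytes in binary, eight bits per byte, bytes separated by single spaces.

00111001 00001111 10000100 11011000 01110111 01001101 01011110 10011101 01001111 10110111 00011111 01110000 01110000

ctA ⊕ ctB = (M1 ⊕ K) ⊕ (M2 ⊕ K) = M1 ⊕ M2 — the shared key cancels under XOR.
byte 0: 92 ⊕ ab = 39
byte 1: 3c ⊕ 33 = 0f
byte 2: fc ⊕ 78 = 84
byte 3: 72 ⊕ aa = d8
byte 4: 19 ⊕ 6e = 77
byte 5: 3a ⊕ 77 = 4d
byte 6: 34 ⊕ 6a = 5e
byte 7: e9 ⊕ 74 = 9d
byte 8: b4 ⊕ fb = 4f
byte 9: e3 ⊕ 54 = b7
byte 10: 1e ⊕ 01 = 1f
byte 11: b5 ⊕ c5 = 70
byte 12: 3b ⊕ 4b = 70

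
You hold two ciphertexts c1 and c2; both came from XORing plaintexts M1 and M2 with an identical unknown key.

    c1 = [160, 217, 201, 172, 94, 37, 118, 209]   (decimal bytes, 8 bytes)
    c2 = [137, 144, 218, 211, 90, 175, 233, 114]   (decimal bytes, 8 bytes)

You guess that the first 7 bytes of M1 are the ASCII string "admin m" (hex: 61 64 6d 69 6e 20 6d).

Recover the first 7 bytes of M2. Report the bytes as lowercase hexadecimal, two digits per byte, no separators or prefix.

First, c1 ⊕ c2 = (M1 ⊕ K) ⊕ (M2 ⊕ K) = M1 ⊕ M2, so the key drops out. Then M2 = (M1 ⊕ M2) ⊕ M1 over the first 7 bytes.
byte 0: (a0 XOR 89) XOR 61 = 29 XOR 61 = 48
byte 1: (d9 XOR 90) XOR 64 = 49 XOR 64 = 2d
byte 2: (c9 XOR da) XOR 6d = 13 XOR 6d = 7e
byte 3: (ac XOR d3) XOR 69 = 7f XOR 69 = 16
byte 4: (5e XOR 5a) XOR 6e = 04 XOR 6e = 6a
byte 5: (25 XOR af) XOR 20 = 8a XOR 20 = aa
byte 6: (76 XOR e9) XOR 6d = 9f XOR 6d = f2

482d7e166aaaf2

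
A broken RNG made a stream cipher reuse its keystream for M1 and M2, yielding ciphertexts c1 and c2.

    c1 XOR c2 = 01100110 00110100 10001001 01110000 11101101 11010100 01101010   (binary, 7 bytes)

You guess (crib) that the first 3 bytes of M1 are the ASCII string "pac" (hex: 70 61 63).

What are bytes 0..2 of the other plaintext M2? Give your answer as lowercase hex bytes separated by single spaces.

Since c1 ⊕ c2 = M1 ⊕ M2, XORing with the guessed M1 bytes yields the corresponding M2 bytes: M2 = (c1 ⊕ c2) ⊕ M1.
byte 0: 102 ^ 112 =  22
byte 1:  52 ^  97 =  85
byte 2: 137 ^  99 = 234

16 55 ea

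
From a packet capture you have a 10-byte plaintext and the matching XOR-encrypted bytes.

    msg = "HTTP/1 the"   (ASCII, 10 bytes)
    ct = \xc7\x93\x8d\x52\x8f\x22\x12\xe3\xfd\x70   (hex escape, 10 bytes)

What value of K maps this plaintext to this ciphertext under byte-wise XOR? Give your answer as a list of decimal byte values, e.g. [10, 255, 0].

[143, 199, 217, 2, 160, 19, 50, 151, 149, 21]

Since ct = msg ⊕ K, XORing both sides with msg gives K = msg ⊕ ct.
byte 0: 48 ⊕ c7 = 8f
byte 1: 54 ⊕ 93 = c7
byte 2: 54 ⊕ 8d = d9
byte 3: 50 ⊕ 52 = 02
byte 4: 2f ⊕ 8f = a0
byte 5: 31 ⊕ 22 = 13
byte 6: 20 ⊕ 12 = 32
byte 7: 74 ⊕ e3 = 97
byte 8: 68 ⊕ fd = 95
byte 9: 65 ⊕ 70 = 15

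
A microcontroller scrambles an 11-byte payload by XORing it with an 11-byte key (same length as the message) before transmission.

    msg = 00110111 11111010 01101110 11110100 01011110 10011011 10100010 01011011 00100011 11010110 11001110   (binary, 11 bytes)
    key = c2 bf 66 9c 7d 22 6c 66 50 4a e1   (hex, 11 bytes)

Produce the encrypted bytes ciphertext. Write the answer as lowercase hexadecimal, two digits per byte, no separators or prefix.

byte 0: 00110111 xor 11000010 = 11110101
byte 1: 11111010 xor 10111111 = 01000101
byte 2: 01101110 xor 01100110 = 00001000
byte 3: 11110100 xor 10011100 = 01101000
byte 4: 01011110 xor 01111101 = 00100011
byte 5: 10011011 xor 00100010 = 10111001
byte 6: 10100010 xor 01101100 = 11001110
byte 7: 01011011 xor 01100110 = 00111101
byte 8: 00100011 xor 01010000 = 01110011
byte 9: 11010110 xor 01001010 = 10011100
byte 10: 11001110 xor 11100001 = 00101111

f545086823b9ce3d739c2f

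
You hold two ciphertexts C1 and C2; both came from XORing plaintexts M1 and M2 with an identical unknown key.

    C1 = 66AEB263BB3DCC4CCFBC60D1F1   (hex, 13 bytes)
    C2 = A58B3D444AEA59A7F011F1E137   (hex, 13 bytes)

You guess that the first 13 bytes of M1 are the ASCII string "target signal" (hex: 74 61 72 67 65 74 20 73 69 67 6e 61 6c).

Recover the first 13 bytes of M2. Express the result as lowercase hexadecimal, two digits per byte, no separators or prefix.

b744fd4094a3b59856caff51aa

First, C1 ⊕ C2 = (M1 ⊕ K) ⊕ (M2 ⊕ K) = M1 ⊕ M2, so the key drops out. Then M2 = (M1 ⊕ M2) ⊕ M1 over the first 13 bytes.
byte 0: (66 ^ a5) ^ 74 = c3 ^ 74 = b7
byte 1: (ae ^ 8b) ^ 61 = 25 ^ 61 = 44
byte 2: (b2 ^ 3d) ^ 72 = 8f ^ 72 = fd
byte 3: (63 ^ 44) ^ 67 = 27 ^ 67 = 40
byte 4: (bb ^ 4a) ^ 65 = f1 ^ 65 = 94
byte 5: (3d ^ ea) ^ 74 = d7 ^ 74 = a3
byte 6: (cc ^ 59) ^ 20 = 95 ^ 20 = b5
byte 7: (4c ^ a7) ^ 73 = eb ^ 73 = 98
byte 8: (cf ^ f0) ^ 69 = 3f ^ 69 = 56
byte 9: (bc ^ 11) ^ 67 = ad ^ 67 = ca
byte 10: (60 ^ f1) ^ 6e = 91 ^ 6e = ff
byte 11: (d1 ^ e1) ^ 61 = 30 ^ 61 = 51
byte 12: (f1 ^ 37) ^ 6c = c6 ^ 6c = aa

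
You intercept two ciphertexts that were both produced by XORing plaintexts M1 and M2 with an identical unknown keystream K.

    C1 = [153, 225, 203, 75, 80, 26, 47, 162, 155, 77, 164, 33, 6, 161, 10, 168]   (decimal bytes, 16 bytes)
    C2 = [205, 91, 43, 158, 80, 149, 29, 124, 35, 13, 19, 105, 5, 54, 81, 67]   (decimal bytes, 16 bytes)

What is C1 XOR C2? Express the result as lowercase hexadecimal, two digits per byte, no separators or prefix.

C1 ⊕ C2 = (M1 ⊕ K) ⊕ (M2 ⊕ K) = M1 ⊕ M2 — the shared key cancels under XOR.
99 XOR cd = 54
e1 XOR 5b = ba
cb XOR 2b = e0
4b XOR 9e = d5
50 XOR 50 = 00
1a XOR 95 = 8f
2f XOR 1d = 32
a2 XOR 7c = de
9b XOR 23 = b8
4d XOR 0d = 40
a4 XOR 13 = b7
21 XOR 69 = 48
06 XOR 05 = 03
a1 XOR 36 = 97
0a XOR 51 = 5b
a8 XOR 43 = eb

54bae0d5008f32deb840b74803975beb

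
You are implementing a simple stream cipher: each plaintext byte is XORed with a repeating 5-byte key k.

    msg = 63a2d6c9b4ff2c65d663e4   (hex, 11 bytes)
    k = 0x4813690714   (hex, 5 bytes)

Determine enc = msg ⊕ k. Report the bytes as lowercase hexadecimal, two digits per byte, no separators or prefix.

The 5-byte key repeats, so the effective keystream is 48 13 69 07 14 48 13 69 07 14 48.
byte 0: 01100011 xor 01001000 = 00101011
byte 1: 10100010 xor 00010011 = 10110001
byte 2: 11010110 xor 01101001 = 10111111
byte 3: 11001001 xor 00000111 = 11001110
byte 4: 10110100 xor 00010100 = 10100000
byte 5: 11111111 xor 01001000 = 10110111
byte 6: 00101100 xor 00010011 = 00111111
byte 7: 01100101 xor 01101001 = 00001100
byte 8: 11010110 xor 00000111 = 11010001
byte 9: 01100011 xor 00010100 = 01110111
byte 10: 11100100 xor 01001000 = 10101100

2bb1bfcea0b73f0cd177ac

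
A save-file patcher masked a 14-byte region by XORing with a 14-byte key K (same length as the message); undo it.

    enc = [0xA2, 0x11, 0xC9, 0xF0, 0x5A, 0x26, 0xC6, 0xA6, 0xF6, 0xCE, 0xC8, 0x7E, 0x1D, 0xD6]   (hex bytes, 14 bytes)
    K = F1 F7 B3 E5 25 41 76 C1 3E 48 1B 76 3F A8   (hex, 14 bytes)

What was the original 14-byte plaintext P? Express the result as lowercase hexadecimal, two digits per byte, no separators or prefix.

53e67a157f67b067c886d308227e

a2 XOR f1 = 53
11 XOR f7 = e6
c9 XOR b3 = 7a
f0 XOR e5 = 15
5a XOR 25 = 7f
26 XOR 41 = 67
c6 XOR 76 = b0
a6 XOR c1 = 67
f6 XOR 3e = c8
ce XOR 48 = 86
c8 XOR 1b = d3
7e XOR 76 = 08
1d XOR 3f = 22
d6 XOR a8 = 7e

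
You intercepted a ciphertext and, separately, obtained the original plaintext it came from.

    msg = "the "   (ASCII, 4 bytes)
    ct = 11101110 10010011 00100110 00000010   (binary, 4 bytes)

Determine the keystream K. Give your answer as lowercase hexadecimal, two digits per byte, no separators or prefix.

9afb4322

Since ct = msg ⊕ K, XORing both sides with msg gives K = msg ⊕ ct.
74 ^ ee = 9a
68 ^ 93 = fb
65 ^ 26 = 43
20 ^ 02 = 22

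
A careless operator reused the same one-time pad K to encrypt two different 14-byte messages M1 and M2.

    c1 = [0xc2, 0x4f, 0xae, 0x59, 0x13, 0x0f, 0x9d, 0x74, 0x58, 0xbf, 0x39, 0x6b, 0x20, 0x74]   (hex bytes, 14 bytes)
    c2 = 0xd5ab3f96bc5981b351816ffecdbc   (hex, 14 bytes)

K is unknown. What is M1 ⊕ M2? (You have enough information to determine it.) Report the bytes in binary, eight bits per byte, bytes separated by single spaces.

c1 ⊕ c2 = (M1 ⊕ K) ⊕ (M2 ⊕ K) = M1 ⊕ M2 — the shared key cancels under XOR.
194 ⊕ 213 =  23
 79 ⊕ 171 = 228
174 ⊕  63 = 145
 89 ⊕ 150 = 207
 19 ⊕ 188 = 175
 15 ⊕  89 =  86
157 ⊕ 129 =  28
116 ⊕ 179 = 199
 88 ⊕  81 =   9
191 ⊕ 129 =  62
 57 ⊕ 111 =  86
107 ⊕ 254 = 149
 32 ⊕ 205 = 237
116 ⊕ 188 = 200

00010111 11100100 10010001 11001111 10101111 01010110 00011100 11000111 00001001 00111110 01010110 10010101 11101101 11001000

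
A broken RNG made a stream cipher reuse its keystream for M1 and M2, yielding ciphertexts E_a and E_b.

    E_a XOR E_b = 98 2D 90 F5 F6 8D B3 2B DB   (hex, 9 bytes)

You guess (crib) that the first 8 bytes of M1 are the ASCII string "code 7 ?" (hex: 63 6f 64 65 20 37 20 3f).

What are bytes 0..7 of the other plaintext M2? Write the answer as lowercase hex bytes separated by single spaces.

fb 42 f4 90 d6 ba 93 14

Since E_a ⊕ E_b = M1 ⊕ M2, XORing with the guessed M1 bytes yields the corresponding M2 bytes: M2 = (E_a ⊕ E_b) ⊕ M1.
98 ⊕ 63 = fb
2d ⊕ 6f = 42
90 ⊕ 64 = f4
f5 ⊕ 65 = 90
f6 ⊕ 20 = d6
8d ⊕ 37 = ba
b3 ⊕ 20 = 93
2b ⊕ 3f = 14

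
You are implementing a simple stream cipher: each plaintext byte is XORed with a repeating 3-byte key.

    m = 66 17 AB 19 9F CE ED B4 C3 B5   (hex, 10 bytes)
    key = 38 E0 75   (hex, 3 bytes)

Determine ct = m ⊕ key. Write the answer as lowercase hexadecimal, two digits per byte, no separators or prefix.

5ef7de217fbbd554b68d

The 3-byte key repeats, so the effective keystream is 38 e0 75 38 e0 75 38 e0 75 38.
byte 0: 102 xor  56 =  94
byte 1:  23 xor 224 = 247
byte 2: 171 xor 117 = 222
byte 3:  25 xor  56 =  33
byte 4: 159 xor 224 = 127
byte 5: 206 xor 117 = 187
byte 6: 237 xor  56 = 213
byte 7: 180 xor 224 =  84
byte 8: 195 xor 117 = 182
byte 9: 181 xor  56 = 141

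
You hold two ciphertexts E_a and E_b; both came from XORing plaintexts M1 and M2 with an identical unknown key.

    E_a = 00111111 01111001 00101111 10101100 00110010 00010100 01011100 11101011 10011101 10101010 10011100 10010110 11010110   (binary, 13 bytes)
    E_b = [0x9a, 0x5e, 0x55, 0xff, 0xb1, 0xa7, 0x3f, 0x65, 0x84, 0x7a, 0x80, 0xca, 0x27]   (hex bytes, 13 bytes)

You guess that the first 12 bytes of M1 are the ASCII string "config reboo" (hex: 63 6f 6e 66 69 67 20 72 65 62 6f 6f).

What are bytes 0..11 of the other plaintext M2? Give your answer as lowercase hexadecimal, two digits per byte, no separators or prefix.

First, E_a ⊕ E_b = (M1 ⊕ K) ⊕ (M2 ⊕ K) = M1 ⊕ M2, so the key drops out. Then M2 = (M1 ⊕ M2) ⊕ M1 over the first 12 bytes.
byte 0: (3f ^ 9a) ^ 63 = a5 ^ 63 = c6
byte 1: (79 ^ 5e) ^ 6f = 27 ^ 6f = 48
byte 2: (2f ^ 55) ^ 6e = 7a ^ 6e = 14
byte 3: (ac ^ ff) ^ 66 = 53 ^ 66 = 35
byte 4: (32 ^ b1) ^ 69 = 83 ^ 69 = ea
byte 5: (14 ^ a7) ^ 67 = b3 ^ 67 = d4
byte 6: (5c ^ 3f) ^ 20 = 63 ^ 20 = 43
byte 7: (eb ^ 65) ^ 72 = 8e ^ 72 = fc
byte 8: (9d ^ 84) ^ 65 = 19 ^ 65 = 7c
byte 9: (aa ^ 7a) ^ 62 = d0 ^ 62 = b2
byte 10: (9c ^ 80) ^ 6f = 1c ^ 6f = 73
byte 11: (96 ^ ca) ^ 6f = 5c ^ 6f = 33

c6481435ead443fc7cb27333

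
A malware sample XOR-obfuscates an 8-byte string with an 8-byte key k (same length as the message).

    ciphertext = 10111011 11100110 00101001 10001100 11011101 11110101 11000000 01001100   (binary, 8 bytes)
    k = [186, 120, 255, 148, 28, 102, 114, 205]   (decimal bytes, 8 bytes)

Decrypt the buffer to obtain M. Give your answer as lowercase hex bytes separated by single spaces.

XOR is its own inverse, so applying the key byte-wise gives the result directly.
bb ⊕ ba = 01
e6 ⊕ 78 = 9e
29 ⊕ ff = d6
8c ⊕ 94 = 18
dd ⊕ 1c = c1
f5 ⊕ 66 = 93
c0 ⊕ 72 = b2
4c ⊕ cd = 81

01 9e d6 18 c1 93 b2 81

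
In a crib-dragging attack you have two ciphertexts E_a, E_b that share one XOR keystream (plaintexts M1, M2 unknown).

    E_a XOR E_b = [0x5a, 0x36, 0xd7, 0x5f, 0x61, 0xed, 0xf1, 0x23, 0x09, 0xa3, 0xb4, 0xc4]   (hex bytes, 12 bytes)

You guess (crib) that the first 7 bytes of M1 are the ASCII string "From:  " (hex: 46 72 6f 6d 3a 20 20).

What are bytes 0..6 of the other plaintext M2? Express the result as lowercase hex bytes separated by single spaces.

Since E_a ⊕ E_b = M1 ⊕ M2, XORing with the guessed M1 bytes yields the corresponding M2 bytes: M2 = (E_a ⊕ E_b) ⊕ M1.
01011010 ⊕ 01000110 = 00011100
00110110 ⊕ 01110010 = 01000100
11010111 ⊕ 01101111 = 10111000
01011111 ⊕ 01101101 = 00110010
01100001 ⊕ 00111010 = 01011011
11101101 ⊕ 00100000 = 11001101
11110001 ⊕ 00100000 = 11010001

1c 44 b8 32 5b cd d1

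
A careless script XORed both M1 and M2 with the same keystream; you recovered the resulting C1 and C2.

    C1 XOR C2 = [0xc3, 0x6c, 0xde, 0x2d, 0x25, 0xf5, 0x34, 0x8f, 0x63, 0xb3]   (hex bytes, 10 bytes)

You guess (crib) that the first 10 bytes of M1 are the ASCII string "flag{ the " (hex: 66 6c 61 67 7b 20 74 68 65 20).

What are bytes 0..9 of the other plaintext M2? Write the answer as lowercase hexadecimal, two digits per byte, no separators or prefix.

a500bf4a5ed540e70693

Since C1 ⊕ C2 = M1 ⊕ M2, XORing with the guessed M1 bytes yields the corresponding M2 bytes: M2 = (C1 ⊕ C2) ⊕ M1.
byte 0: 195 xor 102 = 165
byte 1: 108 xor 108 =   0
byte 2: 222 xor  97 = 191
byte 3:  45 xor 103 =  74
byte 4:  37 xor 123 =  94
byte 5: 245 xor  32 = 213
byte 6:  52 xor 116 =  64
byte 7: 143 xor 104 = 231
byte 8:  99 xor 101 =   6
byte 9: 179 xor  32 = 147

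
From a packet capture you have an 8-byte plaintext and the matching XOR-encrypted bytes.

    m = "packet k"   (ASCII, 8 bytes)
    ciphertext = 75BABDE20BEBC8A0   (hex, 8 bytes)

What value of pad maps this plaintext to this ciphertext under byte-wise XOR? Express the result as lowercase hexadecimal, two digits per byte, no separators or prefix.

Since ciphertext = m ⊕ pad, XORing both sides with m gives pad = m ⊕ ciphertext.
byte 0: 01110000 XOR 01110101 = 00000101
byte 1: 01100001 XOR 10111010 = 11011011
byte 2: 01100011 XOR 10111101 = 11011110
byte 3: 01101011 XOR 11100010 = 10001001
byte 4: 01100101 XOR 00001011 = 01101110
byte 5: 01110100 XOR 11101011 = 10011111
byte 6: 00100000 XOR 11001000 = 11101000
byte 7: 01101011 XOR 10100000 = 11001011

05dbde896e9fe8cb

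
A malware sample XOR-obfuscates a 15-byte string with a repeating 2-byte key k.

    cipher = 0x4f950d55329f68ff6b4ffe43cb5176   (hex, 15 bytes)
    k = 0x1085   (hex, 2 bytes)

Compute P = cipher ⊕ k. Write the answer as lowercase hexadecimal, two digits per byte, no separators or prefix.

The 2-byte key repeats, so the effective keystream is 10 85 10 85 10 85 10 85 10 85 10 85 10 85 10.
byte 0: 4f XOR 10 = 5f
byte 1: 95 XOR 85 = 10
byte 2: 0d XOR 10 = 1d
byte 3: 55 XOR 85 = d0
byte 4: 32 XOR 10 = 22
byte 5: 9f XOR 85 = 1a
byte 6: 68 XOR 10 = 78
byte 7: ff XOR 85 = 7a
byte 8: 6b XOR 10 = 7b
byte 9: 4f XOR 85 = ca
byte 10: fe XOR 10 = ee
byte 11: 43 XOR 85 = c6
byte 12: cb XOR 10 = db
byte 13: 51 XOR 85 = d4
byte 14: 76 XOR 10 = 66

5f101dd0221a787a7bcaeec6dbd466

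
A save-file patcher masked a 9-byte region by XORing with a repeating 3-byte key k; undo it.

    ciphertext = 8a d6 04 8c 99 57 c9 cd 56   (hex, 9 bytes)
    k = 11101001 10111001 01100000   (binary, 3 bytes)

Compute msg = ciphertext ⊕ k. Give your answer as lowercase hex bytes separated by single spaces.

The 3-byte key repeats, so the effective keystream is e9 b9 60 e9 b9 60 e9 b9 60.
byte 0: 8a xor e9 = 63
byte 1: d6 xor b9 = 6f
byte 2: 04 xor 60 = 64
byte 3: 8c xor e9 = 65
byte 4: 99 xor b9 = 20
byte 5: 57 xor 60 = 37
byte 6: c9 xor e9 = 20
byte 7: cd xor b9 = 74
byte 8: 56 xor 60 = 36

63 6f 64 65 20 37 20 74 36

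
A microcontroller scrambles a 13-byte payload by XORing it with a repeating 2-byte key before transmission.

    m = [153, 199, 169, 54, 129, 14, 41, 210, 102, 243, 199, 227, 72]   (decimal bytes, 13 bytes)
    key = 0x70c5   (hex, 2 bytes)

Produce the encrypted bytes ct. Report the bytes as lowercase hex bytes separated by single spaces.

e9 02 d9 f3 f1 cb 59 17 16 36 b7 26 38

The 2-byte key repeats, so the effective keystream is 70 c5 70 c5 70 c5 70 c5 70 c5 70 c5 70.
byte 0: 99 ⊕ 70 = e9
byte 1: c7 ⊕ c5 = 02
byte 2: a9 ⊕ 70 = d9
byte 3: 36 ⊕ c5 = f3
byte 4: 81 ⊕ 70 = f1
byte 5: 0e ⊕ c5 = cb
byte 6: 29 ⊕ 70 = 59
byte 7: d2 ⊕ c5 = 17
byte 8: 66 ⊕ 70 = 16
byte 9: f3 ⊕ c5 = 36
byte 10: c7 ⊕ 70 = b7
byte 11: e3 ⊕ c5 = 26
byte 12: 48 ⊕ 70 = 38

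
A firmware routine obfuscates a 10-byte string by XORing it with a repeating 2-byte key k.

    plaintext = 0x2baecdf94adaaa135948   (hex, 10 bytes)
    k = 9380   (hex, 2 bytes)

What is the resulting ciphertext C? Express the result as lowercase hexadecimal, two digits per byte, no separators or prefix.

The 2-byte key repeats, so the effective keystream is 93 80 93 80 93 80 93 80 93 80.
byte 0: 2b ^ 93 = b8
byte 1: ae ^ 80 = 2e
byte 2: cd ^ 93 = 5e
byte 3: f9 ^ 80 = 79
byte 4: 4a ^ 93 = d9
byte 5: da ^ 80 = 5a
byte 6: aa ^ 93 = 39
byte 7: 13 ^ 80 = 93
byte 8: 59 ^ 93 = ca
byte 9: 48 ^ 80 = c8

b82e5e79d95a3993cac8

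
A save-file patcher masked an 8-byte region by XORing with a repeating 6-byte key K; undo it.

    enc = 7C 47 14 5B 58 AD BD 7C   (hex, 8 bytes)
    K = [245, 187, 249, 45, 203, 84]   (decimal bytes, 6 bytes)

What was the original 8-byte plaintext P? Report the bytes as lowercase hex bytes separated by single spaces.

89 fc ed 76 93 f9 48 c7

The 6-byte key repeats, so the effective keystream is f5 bb f9 2d cb 54 f5 bb.
byte 0: 7c xor f5 = 89
byte 1: 47 xor bb = fc
byte 2: 14 xor f9 = ed
byte 3: 5b xor 2d = 76
byte 4: 58 xor cb = 93
byte 5: ad xor 54 = f9
byte 6: bd xor f5 = 48
byte 7: 7c xor bb = c7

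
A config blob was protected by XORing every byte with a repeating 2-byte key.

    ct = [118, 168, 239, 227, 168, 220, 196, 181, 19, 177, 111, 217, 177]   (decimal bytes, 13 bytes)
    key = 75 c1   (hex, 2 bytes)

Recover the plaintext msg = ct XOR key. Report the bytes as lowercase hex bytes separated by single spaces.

03 69 9a 22 dd 1d b1 74 66 70 1a 18 c4

The 2-byte key repeats, so the effective keystream is 75 c1 75 c1 75 c1 75 c1 75 c1 75 c1 75.
byte 0: 76 ^ 75 = 03
byte 1: a8 ^ c1 = 69
byte 2: ef ^ 75 = 9a
byte 3: e3 ^ c1 = 22
byte 4: a8 ^ 75 = dd
byte 5: dc ^ c1 = 1d
byte 6: c4 ^ 75 = b1
byte 7: b5 ^ c1 = 74
byte 8: 13 ^ 75 = 66
byte 9: b1 ^ c1 = 70
byte 10: 6f ^ 75 = 1a
byte 11: d9 ^ c1 = 18
byte 12: b1 ^ 75 = c4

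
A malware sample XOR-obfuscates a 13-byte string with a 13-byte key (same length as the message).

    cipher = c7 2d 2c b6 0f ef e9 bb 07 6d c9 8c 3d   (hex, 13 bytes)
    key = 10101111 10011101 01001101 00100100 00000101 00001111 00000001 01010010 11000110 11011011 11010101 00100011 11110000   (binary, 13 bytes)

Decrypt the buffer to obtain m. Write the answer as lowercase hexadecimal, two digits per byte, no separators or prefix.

c7 xor af = 68
2d xor 9d = b0
2c xor 4d = 61
b6 xor 24 = 92
0f xor 05 = 0a
ef xor 0f = e0
e9 xor 01 = e8
bb xor 52 = e9
07 xor c6 = c1
6d xor db = b6
c9 xor d5 = 1c
8c xor 23 = af
3d xor f0 = cd

68b061920ae0e8e9c1b61cafcd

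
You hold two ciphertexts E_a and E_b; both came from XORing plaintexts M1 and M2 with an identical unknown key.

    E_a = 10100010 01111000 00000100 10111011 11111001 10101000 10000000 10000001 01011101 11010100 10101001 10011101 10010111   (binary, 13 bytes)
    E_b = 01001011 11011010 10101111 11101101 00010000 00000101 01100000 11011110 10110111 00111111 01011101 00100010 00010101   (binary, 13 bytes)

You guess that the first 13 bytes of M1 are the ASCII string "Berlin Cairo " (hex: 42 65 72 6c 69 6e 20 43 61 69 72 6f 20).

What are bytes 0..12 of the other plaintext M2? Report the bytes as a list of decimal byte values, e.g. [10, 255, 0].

[171, 199, 217, 58, 128, 195, 192, 28, 139, 130, 134, 208, 162]

First, E_a ⊕ E_b = (M1 ⊕ K) ⊕ (M2 ⊕ K) = M1 ⊕ M2, so the key drops out. Then M2 = (M1 ⊕ M2) ⊕ M1 over the first 13 bytes.
byte 0: (a2 ^ 4b) ^ 42 = e9 ^ 42 = ab
byte 1: (78 ^ da) ^ 65 = a2 ^ 65 = c7
byte 2: (04 ^ af) ^ 72 = ab ^ 72 = d9
byte 3: (bb ^ ed) ^ 6c = 56 ^ 6c = 3a
byte 4: (f9 ^ 10) ^ 69 = e9 ^ 69 = 80
byte 5: (a8 ^ 05) ^ 6e = ad ^ 6e = c3
byte 6: (80 ^ 60) ^ 20 = e0 ^ 20 = c0
byte 7: (81 ^ de) ^ 43 = 5f ^ 43 = 1c
byte 8: (5d ^ b7) ^ 61 = ea ^ 61 = 8b
byte 9: (d4 ^ 3f) ^ 69 = eb ^ 69 = 82
byte 10: (a9 ^ 5d) ^ 72 = f4 ^ 72 = 86
byte 11: (9d ^ 22) ^ 6f = bf ^ 6f = d0
byte 12: (97 ^ 15) ^ 20 = 82 ^ 20 = a2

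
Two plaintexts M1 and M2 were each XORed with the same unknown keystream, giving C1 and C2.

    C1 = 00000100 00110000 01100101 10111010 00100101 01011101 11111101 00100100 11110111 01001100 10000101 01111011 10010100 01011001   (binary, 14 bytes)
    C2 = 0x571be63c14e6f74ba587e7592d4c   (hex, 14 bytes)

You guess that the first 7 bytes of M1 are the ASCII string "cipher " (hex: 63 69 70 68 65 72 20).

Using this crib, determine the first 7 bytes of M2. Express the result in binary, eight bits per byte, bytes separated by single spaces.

00110000 01000010 11110011 11101110 01010100 11001001 00101010

First, C1 ⊕ C2 = (M1 ⊕ K) ⊕ (M2 ⊕ K) = M1 ⊕ M2, so the key drops out. Then M2 = (M1 ⊕ M2) ⊕ M1 over the first 7 bytes.
byte 0: (04 ^ 57) ^ 63 = 53 ^ 63 = 30
byte 1: (30 ^ 1b) ^ 69 = 2b ^ 69 = 42
byte 2: (65 ^ e6) ^ 70 = 83 ^ 70 = f3
byte 3: (ba ^ 3c) ^ 68 = 86 ^ 68 = ee
byte 4: (25 ^ 14) ^ 65 = 31 ^ 65 = 54
byte 5: (5d ^ e6) ^ 72 = bb ^ 72 = c9
byte 6: (fd ^ f7) ^ 20 = 0a ^ 20 = 2a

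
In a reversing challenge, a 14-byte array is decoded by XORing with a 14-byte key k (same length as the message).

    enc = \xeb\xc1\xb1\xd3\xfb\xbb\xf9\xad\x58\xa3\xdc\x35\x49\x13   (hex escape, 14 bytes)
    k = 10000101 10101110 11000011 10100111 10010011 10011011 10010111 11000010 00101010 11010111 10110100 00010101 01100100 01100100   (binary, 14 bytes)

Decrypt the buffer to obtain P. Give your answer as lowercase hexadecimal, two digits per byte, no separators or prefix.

XOR is its own inverse, so applying the key byte-wise gives the result directly.
byte 0: eb XOR 85 = 6e
byte 1: c1 XOR ae = 6f
byte 2: b1 XOR c3 = 72
byte 3: d3 XOR a7 = 74
byte 4: fb XOR 93 = 68
byte 5: bb XOR 9b = 20
byte 6: f9 XOR 97 = 6e
byte 7: ad XOR c2 = 6f
byte 8: 58 XOR 2a = 72
byte 9: a3 XOR d7 = 74
byte 10: dc XOR b4 = 68
byte 11: 35 XOR 15 = 20
byte 12: 49 XOR 64 = 2d
byte 13: 13 XOR 64 = 77

6e6f727468206e6f727468202d77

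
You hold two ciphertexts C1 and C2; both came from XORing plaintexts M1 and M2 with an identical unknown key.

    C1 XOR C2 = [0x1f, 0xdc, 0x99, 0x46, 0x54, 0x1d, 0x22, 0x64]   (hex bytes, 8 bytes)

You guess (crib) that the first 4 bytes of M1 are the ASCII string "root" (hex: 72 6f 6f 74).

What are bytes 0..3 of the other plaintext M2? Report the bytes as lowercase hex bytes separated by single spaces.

Since C1 ⊕ C2 = M1 ⊕ M2, XORing with the guessed M1 bytes yields the corresponding M2 bytes: M2 = (C1 ⊕ C2) ⊕ M1.
byte 0: 1f XOR 72 = 6d
byte 1: dc XOR 6f = b3
byte 2: 99 XOR 6f = f6
byte 3: 46 XOR 74 = 32

6d b3 f6 32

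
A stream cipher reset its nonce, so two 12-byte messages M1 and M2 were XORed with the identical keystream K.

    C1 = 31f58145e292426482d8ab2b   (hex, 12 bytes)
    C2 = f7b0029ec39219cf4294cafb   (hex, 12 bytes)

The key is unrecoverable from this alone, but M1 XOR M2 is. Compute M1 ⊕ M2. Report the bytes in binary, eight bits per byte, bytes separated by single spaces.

11000110 01000101 10000011 11011011 00100001 00000000 01011011 10101011 11000000 01001100 01100001 11010000

C1 ⊕ C2 = (M1 ⊕ K) ⊕ (M2 ⊕ K) = M1 ⊕ M2 — the shared key cancels under XOR.
31 ⊕ f7 = c6
f5 ⊕ b0 = 45
81 ⊕ 02 = 83
45 ⊕ 9e = db
e2 ⊕ c3 = 21
92 ⊕ 92 = 00
42 ⊕ 19 = 5b
64 ⊕ cf = ab
82 ⊕ 42 = c0
d8 ⊕ 94 = 4c
ab ⊕ ca = 61
2b ⊕ fb = d0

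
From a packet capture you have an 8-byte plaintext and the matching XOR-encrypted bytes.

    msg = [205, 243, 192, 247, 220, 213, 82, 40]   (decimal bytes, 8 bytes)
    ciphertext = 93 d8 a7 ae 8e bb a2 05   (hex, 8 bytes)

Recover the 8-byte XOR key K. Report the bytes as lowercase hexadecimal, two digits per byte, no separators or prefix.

5e2b6759526ef02d

Since ciphertext = msg ⊕ K, XORing both sides with msg gives K = msg ⊕ ciphertext.
cd ⊕ 93 = 5e
f3 ⊕ d8 = 2b
c0 ⊕ a7 = 67
f7 ⊕ ae = 59
dc ⊕ 8e = 52
d5 ⊕ bb = 6e
52 ⊕ a2 = f0
28 ⊕ 05 = 2d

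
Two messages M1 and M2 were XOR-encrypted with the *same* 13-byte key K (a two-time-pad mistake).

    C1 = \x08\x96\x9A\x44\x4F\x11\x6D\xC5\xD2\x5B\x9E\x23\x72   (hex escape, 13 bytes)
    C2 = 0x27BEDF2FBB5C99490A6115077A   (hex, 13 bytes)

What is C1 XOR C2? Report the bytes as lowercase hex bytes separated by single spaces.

C1 ⊕ C2 = (M1 ⊕ K) ⊕ (M2 ⊕ K) = M1 ⊕ M2 — the shared key cancels under XOR.
byte 0:   8 xor  39 =  47
byte 1: 150 xor 190 =  40
byte 2: 154 xor 223 =  69
byte 3:  68 xor  47 = 107
byte 4:  79 xor 187 = 244
byte 5:  17 xor  92 =  77
byte 6: 109 xor 153 = 244
byte 7: 197 xor  73 = 140
byte 8: 210 xor  10 = 216
byte 9:  91 xor  97 =  58
byte 10: 158 xor  21 = 139
byte 11:  35 xor   7 =  36
byte 12: 114 xor 122 =   8

2f 28 45 6b f4 4d f4 8c d8 3a 8b 24 08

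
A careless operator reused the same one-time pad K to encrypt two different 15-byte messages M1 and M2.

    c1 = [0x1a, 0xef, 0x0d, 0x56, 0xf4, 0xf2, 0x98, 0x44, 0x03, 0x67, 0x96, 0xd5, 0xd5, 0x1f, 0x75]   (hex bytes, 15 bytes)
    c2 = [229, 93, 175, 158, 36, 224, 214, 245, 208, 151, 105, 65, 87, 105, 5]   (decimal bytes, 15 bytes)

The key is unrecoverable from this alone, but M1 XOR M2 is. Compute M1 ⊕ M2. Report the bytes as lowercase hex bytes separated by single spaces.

c1 ⊕ c2 = (M1 ⊕ K) ⊕ (M2 ⊕ K) = M1 ⊕ M2 — the shared key cancels under XOR.
1a xor e5 = ff
ef xor 5d = b2
0d xor af = a2
56 xor 9e = c8
f4 xor 24 = d0
f2 xor e0 = 12
98 xor d6 = 4e
44 xor f5 = b1
03 xor d0 = d3
67 xor 97 = f0
96 xor 69 = ff
d5 xor 41 = 94
d5 xor 57 = 82
1f xor 69 = 76
75 xor 05 = 70

ff b2 a2 c8 d0 12 4e b1 d3 f0 ff 94 82 76 70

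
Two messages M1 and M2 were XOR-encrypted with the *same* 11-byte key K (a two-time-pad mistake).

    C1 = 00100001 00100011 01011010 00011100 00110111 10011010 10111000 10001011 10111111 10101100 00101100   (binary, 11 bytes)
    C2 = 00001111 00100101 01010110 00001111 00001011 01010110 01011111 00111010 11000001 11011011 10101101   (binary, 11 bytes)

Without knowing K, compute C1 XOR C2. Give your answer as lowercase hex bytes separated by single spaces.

C1 ⊕ C2 = (M1 ⊕ K) ⊕ (M2 ⊕ K) = M1 ⊕ M2 — the shared key cancels under XOR.
 33 XOR  15 =  46
 35 XOR  37 =   6
 90 XOR  86 =  12
 28 XOR  15 =  19
 55 XOR  11 =  60
154 XOR  86 = 204
184 XOR  95 = 231
139 XOR  58 = 177
191 XOR 193 = 126
172 XOR 219 = 119
 44 XOR 173 = 129

2e 06 0c 13 3c cc e7 b1 7e 77 81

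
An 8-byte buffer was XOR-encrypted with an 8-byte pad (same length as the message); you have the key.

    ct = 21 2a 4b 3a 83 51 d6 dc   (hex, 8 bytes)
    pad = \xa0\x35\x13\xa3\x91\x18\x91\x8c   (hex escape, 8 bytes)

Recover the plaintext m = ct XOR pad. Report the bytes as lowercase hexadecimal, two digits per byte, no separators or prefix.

811f589912494750

XOR is its own inverse, so applying the key byte-wise gives the result directly.
00100001 ⊕ 10100000 = 10000001
00101010 ⊕ 00110101 = 00011111
01001011 ⊕ 00010011 = 01011000
00111010 ⊕ 10100011 = 10011001
10000011 ⊕ 10010001 = 00010010
01010001 ⊕ 00011000 = 01001001
11010110 ⊕ 10010001 = 01000111
11011100 ⊕ 10001100 = 01010000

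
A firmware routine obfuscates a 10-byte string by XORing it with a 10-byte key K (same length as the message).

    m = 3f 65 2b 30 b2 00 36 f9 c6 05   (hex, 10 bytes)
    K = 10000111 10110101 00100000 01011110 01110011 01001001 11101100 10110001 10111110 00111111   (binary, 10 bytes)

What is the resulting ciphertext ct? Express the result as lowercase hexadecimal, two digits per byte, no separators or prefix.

b8d00b6ec149da48783a

byte 0: 3f ^ 87 = b8
byte 1: 65 ^ b5 = d0
byte 2: 2b ^ 20 = 0b
byte 3: 30 ^ 5e = 6e
byte 4: b2 ^ 73 = c1
byte 5: 00 ^ 49 = 49
byte 6: 36 ^ ec = da
byte 7: f9 ^ b1 = 48
byte 8: c6 ^ be = 78
byte 9: 05 ^ 3f = 3a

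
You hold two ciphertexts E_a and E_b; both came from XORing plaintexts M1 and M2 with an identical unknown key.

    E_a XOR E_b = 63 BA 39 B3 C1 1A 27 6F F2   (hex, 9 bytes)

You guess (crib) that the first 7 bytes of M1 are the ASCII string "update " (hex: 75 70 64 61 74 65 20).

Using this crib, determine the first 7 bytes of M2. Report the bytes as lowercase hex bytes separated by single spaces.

16 ca 5d d2 b5 7f 07

Since E_a ⊕ E_b = M1 ⊕ M2, XORing with the guessed M1 bytes yields the corresponding M2 bytes: M2 = (E_a ⊕ E_b) ⊕ M1.
63 xor 75 = 16
ba xor 70 = ca
39 xor 64 = 5d
b3 xor 61 = d2
c1 xor 74 = b5
1a xor 65 = 7f
27 xor 20 = 07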